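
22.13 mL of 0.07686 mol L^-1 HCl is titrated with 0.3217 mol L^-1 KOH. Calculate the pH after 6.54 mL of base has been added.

n(acid) = 0.07686 x 0.02213 = 0.001701 mol; n(KOH) added = 0.3217 x 0.006540 = 0.002104 mol.
Base is in excess by 0.002104 - 0.001701 = 0.0004030 mol in a total volume of 0.02867 L.
[OH^-] = 0.0004030/0.02867 = 0.01406 M, so pOH = 1.85 and pH = 14.00 - 1.85 = 12.15.

12.15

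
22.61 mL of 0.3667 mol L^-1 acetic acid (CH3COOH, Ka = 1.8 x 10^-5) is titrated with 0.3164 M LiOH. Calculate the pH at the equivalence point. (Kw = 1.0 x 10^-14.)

n(CH3COOH) = 0.3667 x 0.02261 = 0.008291 mol; V(LiOH) at equivalence = 0.008291/0.3164 = 0.02620 L.
At equivalence all the acid is converted to CH3COO-; total volume = 0.02261 + 0.02620 = 0.04881 L, so [CH3COO-] = 0.008291/0.04881 = 0.1698 M.
Kb = Kw/Ka = 1.0e-14 / 1.8 x 10^-5 = 5.56e-10.
[OH^-] = sqrt(Kb x [CH3COO-]) = sqrt(5.56e-10 x 0.1698) = 9.71e-6 M.
pOH = 5.01, so pH = 14.00 - 5.01 = 8.99.

8.99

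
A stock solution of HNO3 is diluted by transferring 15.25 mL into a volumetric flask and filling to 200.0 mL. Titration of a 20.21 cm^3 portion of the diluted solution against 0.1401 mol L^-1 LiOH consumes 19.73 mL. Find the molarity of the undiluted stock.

n(LiOH) = 0.1401 x 0.01973 = 0.002764 mol.
n(HNO3) in the aliquot = 0.002764 mol.
[diluted HNO3] = 0.002764 / 0.02021 = 0.1368 M.
Dilution factor = 200.0/15.25 = 13.11, so [stock] = 0.1368 x 13.11 = 1.79 M.

1.79 M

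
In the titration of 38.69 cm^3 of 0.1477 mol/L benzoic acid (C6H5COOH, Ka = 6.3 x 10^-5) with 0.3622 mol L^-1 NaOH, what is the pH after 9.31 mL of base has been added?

Initial n(C6H5COOH) = 0.1477 x 0.03869 = 0.005715 mol.
n(NaOH) added = 0.3622 x 0.009310 = 0.003372 mol, converting that many moles of C6H5COOH to C6H5COO-.
Remaining n(C6H5COOH) = 0.002342 mol; n(C6H5COO-) = 0.003372 mol.
By Henderson-Hasselbalch, pH = pKa + log([A^-]/[HA]) = 4.20 + log(0.003372/0.002342) = 4.20 + (+0.16) = 4.36.

4.36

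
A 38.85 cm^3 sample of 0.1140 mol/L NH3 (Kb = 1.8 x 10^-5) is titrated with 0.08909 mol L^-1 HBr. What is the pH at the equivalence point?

n(NH3) = 0.1140 x 0.03885 = 0.004429 mol; V(HBr) at equivalence = 0.004429/0.08909 = 0.04971 L.
At equivalence the base is fully converted to NH4+; total volume = 0.08856 L, so [NH4+] = 0.004429/0.08856 = 0.05001 M.
Ka(NH4+) = Kw/Kb = 1.0e-14 / 1.8 x 10^-5 = 5.56e-10.
[H^+] = sqrt(Ka x [NH4+]) = sqrt(5.56e-10 x 0.05001) = 5.27e-6 M.
pH = -log(5.27e-6) = 5.28.

5.28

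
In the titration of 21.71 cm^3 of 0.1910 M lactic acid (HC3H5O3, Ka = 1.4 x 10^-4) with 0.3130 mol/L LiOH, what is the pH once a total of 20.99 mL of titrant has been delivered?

n(acid) = 0.1910 x 0.02171 = 0.004147 mol; n(LiOH) added = 0.3130 x 0.02099 = 0.006570 mol.
Base is in excess by 0.006570 - 0.004147 = 0.002423 mol in a total volume of 0.04270 L.
[OH^-] = 0.002423/0.04270 = 0.05675 M, so pOH = 1.25 and pH = 14.00 - 1.25 = 12.75.

12.75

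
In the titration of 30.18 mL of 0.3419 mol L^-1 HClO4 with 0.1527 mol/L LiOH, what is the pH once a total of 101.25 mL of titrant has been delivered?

12.59

n(acid) = 0.3419 x 0.03018 = 0.01032 mol; n(LiOH) added = 0.1527 x 0.1013 = 0.01546 mol.
Base is in excess by 0.01546 - 0.01032 = 0.005142 mol in a total volume of 0.1314 L.
[OH^-] = 0.005142/0.1314 = 0.03913 M, so pOH = 1.41 and pH = 14.00 - 1.41 = 12.59.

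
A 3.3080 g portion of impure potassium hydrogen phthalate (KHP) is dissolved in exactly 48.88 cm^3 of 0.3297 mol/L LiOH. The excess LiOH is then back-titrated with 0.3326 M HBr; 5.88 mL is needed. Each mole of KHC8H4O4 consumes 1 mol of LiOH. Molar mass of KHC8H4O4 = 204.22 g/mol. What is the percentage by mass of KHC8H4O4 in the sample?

87.4%

Total n(LiOH) added = 0.3297 x 0.04888 = 0.01612 mol.
n(HBr) used = 0.3326 x 0.005880 = 0.001956 mol, which equals the excess n(LiOH).
So n(LiOH) consumed by the sample = 0.01612 - 0.001956 = 0.01416 mol.
n(KHC8H4O4) = 0.01416 / 1 = 0.01416 mol.
mass KHC8H4O4 = 0.01416 x 204.22 = 2.892 g, so %KHC8H4O4 = 2.892/3.3080 x 100 = 87.4%.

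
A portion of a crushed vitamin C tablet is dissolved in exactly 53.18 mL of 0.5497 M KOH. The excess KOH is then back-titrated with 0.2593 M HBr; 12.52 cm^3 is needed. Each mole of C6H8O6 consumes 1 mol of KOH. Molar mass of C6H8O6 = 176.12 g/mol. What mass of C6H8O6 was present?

4.58 g

Total n(KOH) added = 0.5497 x 0.05318 = 0.02923 mol.
n(HBr) used = 0.2593 x 0.01252 = 0.003246 mol, which equals the excess n(KOH).
So n(KOH) consumed by the sample = 0.02923 - 0.003246 = 0.02599 mol.
n(C6H8O6) = 0.02599 / 1 = 0.02599 mol.
mass = 0.02599 mol x 176.12 g/mol = 4.58 g.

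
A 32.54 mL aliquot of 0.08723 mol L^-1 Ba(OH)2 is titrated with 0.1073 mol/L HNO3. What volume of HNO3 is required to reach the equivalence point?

52.9 mL

n(Ba(OH)2) = 0.08723 mol/L x 0.03254 L = 0.002838 mol.
The neutralisation is 1 Ba(OH)2 : 2 HNO3, so n(HNO3) = 0.002838 x 2/1 = 0.005677 mol.
V(HNO3) = 0.005677 / 0.1073 = 0.05291 L = 52.9 mL.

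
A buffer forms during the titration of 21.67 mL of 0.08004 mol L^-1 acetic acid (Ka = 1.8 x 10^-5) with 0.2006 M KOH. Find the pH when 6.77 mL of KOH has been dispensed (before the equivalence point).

5.30

Initial n(CH3COOH) = 0.08004 x 0.02167 = 0.001734 mol.
n(KOH) added = 0.2006 x 0.006770 = 0.001358 mol, converting that many moles of CH3COOH to CH3COO-.
Remaining n(CH3COOH) = 0.0003764 mol; n(CH3COO-) = 0.001358 mol.
By Henderson-Hasselbalch, pH = pKa + log([A^-]/[HA]) = 4.74 + log(0.001358/0.0003764) = 4.74 + (+0.56) = 5.30.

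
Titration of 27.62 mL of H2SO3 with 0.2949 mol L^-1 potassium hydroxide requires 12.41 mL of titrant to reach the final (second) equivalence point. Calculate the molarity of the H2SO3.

0.0663 M

n(KOH) = 0.2949 x 0.01241 = 0.003660 mol.
At the final (second) equivalence point, 2 mol OH^- react per mol H2SO3, so n(H2SO3) = 0.003660 / 2 = 0.001830 mol.
[H2SO3] = 0.001830 / 0.02762 L = 0.0663 M.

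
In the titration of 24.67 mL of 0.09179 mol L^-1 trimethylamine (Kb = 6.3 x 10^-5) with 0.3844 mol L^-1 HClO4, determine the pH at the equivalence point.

5.46

n((CH3)3N) = 0.09179 x 0.02467 = 0.002264 mol; V(HClO4) at equivalence = 0.002264/0.3844 = 0.005891 L.
At equivalence the base is fully converted to (CH3)3NH+; total volume = 0.03056 L, so [(CH3)3NH+] = 0.002264/0.03056 = 0.07410 M.
Ka((CH3)3NH+) = Kw/Kb = 1.0e-14 / 6.3 x 10^-5 = 1.59e-10.
[H^+] = sqrt(Ka x [(CH3)3NH+]) = sqrt(1.59e-10 x 0.07410) = 3.43e-6 M.
pH = -log(3.43e-6) = 5.46.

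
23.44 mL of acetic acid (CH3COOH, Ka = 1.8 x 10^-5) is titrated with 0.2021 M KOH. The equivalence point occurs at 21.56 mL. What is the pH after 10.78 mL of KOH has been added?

10.78 mL is exactly half the equivalence volume (21.56/2), i.e. the half-equivalence point.
There, n(HA) = n(A^-), so pH = pKa = -log(1.8 x 10^-5) = 4.74.

4.74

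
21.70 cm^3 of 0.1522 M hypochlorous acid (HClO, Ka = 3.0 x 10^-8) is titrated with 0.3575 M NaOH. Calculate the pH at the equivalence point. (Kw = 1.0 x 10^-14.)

10.28

n(HClO) = 0.1522 x 0.02170 = 0.003303 mol; V(NaOH) at equivalence = 0.003303/0.3575 = 0.009238 L.
At equivalence all the acid is converted to ClO-; total volume = 0.02170 + 0.009238 = 0.03094 L, so [ClO-] = 0.003303/0.03094 = 0.1068 M.
Kb = Kw/Ka = 1.0e-14 / 3.0 x 10^-8 = 3.33e-7.
[OH^-] = sqrt(Kb x [ClO-]) = sqrt(3.33e-7 x 0.1068) = 0.000189 M.
pOH = 3.72, so pH = 14.00 - 3.72 = 10.28.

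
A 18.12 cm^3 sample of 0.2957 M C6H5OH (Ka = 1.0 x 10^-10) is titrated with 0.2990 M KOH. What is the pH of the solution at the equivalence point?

n(C6H5OH) = 0.2957 x 0.01812 = 0.005358 mol; V(KOH) at equivalence = 0.005358/0.2990 = 0.01792 L.
At equivalence all the acid is converted to C6H5O-; total volume = 0.01812 + 0.01792 = 0.03604 L, so [C6H5O-] = 0.005358/0.03604 = 0.1487 M.
Kb = Kw/Ka = 1.0e-14 / 1.0 x 10^-10 = 0.000100.
[OH^-] = sqrt(Kb x [C6H5O-]) = sqrt(0.000100 x 0.1487) = 0.00386 M.
pOH = 2.41, so pH = 14.00 - 2.41 = 11.59.

11.59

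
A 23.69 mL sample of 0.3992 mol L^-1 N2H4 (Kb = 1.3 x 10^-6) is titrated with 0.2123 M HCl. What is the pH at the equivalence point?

n(N2H4) = 0.3992 x 0.02369 = 0.009457 mol; V(HCl) at equivalence = 0.009457/0.2123 = 0.04455 L.
At equivalence the base is fully converted to N2H5+; total volume = 0.06824 L, so [N2H5+] = 0.009457/0.06824 = 0.1386 M.
Ka(N2H5+) = Kw/Kb = 1.0e-14 / 1.3 x 10^-6 = 7.69e-9.
[H^+] = sqrt(Ka x [N2H5+]) = sqrt(7.69e-9 x 0.1386) = 3.27e-5 M.
pH = -log(3.27e-5) = 4.49.

4.49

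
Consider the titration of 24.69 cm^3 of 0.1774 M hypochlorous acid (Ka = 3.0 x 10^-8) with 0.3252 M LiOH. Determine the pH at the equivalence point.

10.29

n(HClO) = 0.1774 x 0.02469 = 0.004380 mol; V(LiOH) at equivalence = 0.004380/0.3252 = 0.01347 L.
At equivalence all the acid is converted to ClO-; total volume = 0.02469 + 0.01347 = 0.03816 L, so [ClO-] = 0.004380/0.03816 = 0.1148 M.
Kb = Kw/Ka = 1.0e-14 / 3.0 x 10^-8 = 3.33e-7.
[OH^-] = sqrt(Kb x [ClO-]) = sqrt(3.33e-7 x 0.1148) = 0.000196 M.
pOH = 3.71, so pH = 14.00 - 3.71 = 10.29.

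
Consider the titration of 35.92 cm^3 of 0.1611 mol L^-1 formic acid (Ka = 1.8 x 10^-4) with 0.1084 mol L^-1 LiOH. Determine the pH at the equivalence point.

8.28

n(HCOOH) = 0.1611 x 0.03592 = 0.005787 mol; V(LiOH) at equivalence = 0.005787/0.1084 = 0.05338 L.
At equivalence all the acid is converted to HCOO-; total volume = 0.03592 + 0.05338 = 0.08930 L, so [HCOO-] = 0.005787/0.08930 = 0.06480 M.
Kb = Kw/Ka = 1.0e-14 / 1.8 x 10^-4 = 5.56e-11.
[OH^-] = sqrt(Kb x [HCOO-]) = sqrt(5.56e-11 x 0.06480) = 1.90e-6 M.
pOH = 5.72, so pH = 14.00 - 5.72 = 8.28.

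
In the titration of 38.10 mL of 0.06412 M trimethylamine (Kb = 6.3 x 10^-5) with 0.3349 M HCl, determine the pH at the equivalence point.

n((CH3)3N) = 0.06412 x 0.03810 = 0.002443 mol; V(HCl) at equivalence = 0.002443/0.3349 = 0.007295 L.
At equivalence the base is fully converted to (CH3)3NH+; total volume = 0.04539 L, so [(CH3)3NH+] = 0.002443/0.04539 = 0.05382 M.
Ka((CH3)3NH+) = Kw/Kb = 1.0e-14 / 6.3 x 10^-5 = 1.59e-10.
[H^+] = sqrt(Ka x [(CH3)3NH+]) = sqrt(1.59e-10 x 0.05382) = 2.92e-6 M.
pH = -log(2.92e-6) = 5.53.

5.53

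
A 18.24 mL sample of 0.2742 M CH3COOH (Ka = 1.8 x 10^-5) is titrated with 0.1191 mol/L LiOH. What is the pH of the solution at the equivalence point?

n(CH3COOH) = 0.2742 x 0.01824 = 0.005001 mol; V(LiOH) at equivalence = 0.005001/0.1191 = 0.04199 L.
At equivalence all the acid is converted to CH3COO-; total volume = 0.01824 + 0.04199 = 0.06023 L, so [CH3COO-] = 0.005001/0.06023 = 0.08303 M.
Kb = Kw/Ka = 1.0e-14 / 1.8 x 10^-5 = 5.56e-10.
[OH^-] = sqrt(Kb x [CH3COO-]) = sqrt(5.56e-10 x 0.08303) = 6.79e-6 M.
pOH = 5.17, so pH = 14.00 - 5.17 = 8.83.

8.83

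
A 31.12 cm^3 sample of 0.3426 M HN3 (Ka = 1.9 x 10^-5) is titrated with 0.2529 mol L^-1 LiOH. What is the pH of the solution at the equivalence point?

8.94

n(HN3) = 0.3426 x 0.03112 = 0.01066 mol; V(LiOH) at equivalence = 0.01066/0.2529 = 0.04216 L.
At equivalence all the acid is converted to N3-; total volume = 0.03112 + 0.04216 = 0.07328 L, so [N3-] = 0.01066/0.07328 = 0.1455 M.
Kb = Kw/Ka = 1.0e-14 / 1.9 x 10^-5 = 5.26e-10.
[OH^-] = sqrt(Kb x [N3-]) = sqrt(5.26e-10 x 0.1455) = 8.75e-6 M.
pOH = 5.06, so pH = 14.00 - 5.06 = 8.94.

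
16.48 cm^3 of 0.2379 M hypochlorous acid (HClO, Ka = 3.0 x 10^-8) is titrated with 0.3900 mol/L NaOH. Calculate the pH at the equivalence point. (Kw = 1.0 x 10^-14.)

10.35

n(HClO) = 0.2379 x 0.01648 = 0.003921 mol; V(NaOH) at equivalence = 0.003921/0.3900 = 0.01005 L.
At equivalence all the acid is converted to ClO-; total volume = 0.01648 + 0.01005 = 0.02653 L, so [ClO-] = 0.003921/0.02653 = 0.1478 M.
Kb = Kw/Ka = 1.0e-14 / 3.0 x 10^-8 = 3.33e-7.
[OH^-] = sqrt(Kb x [ClO-]) = sqrt(3.33e-7 x 0.1478) = 0.000222 M.
pOH = 3.65, so pH = 14.00 - 3.65 = 10.35.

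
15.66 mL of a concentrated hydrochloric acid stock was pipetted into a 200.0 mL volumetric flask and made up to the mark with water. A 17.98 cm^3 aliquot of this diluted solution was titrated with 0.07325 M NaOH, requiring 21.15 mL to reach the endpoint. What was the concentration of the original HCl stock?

1.10 M

n(NaOH) = 0.07325 x 0.02115 = 0.001549 mol.
n(HCl) in the aliquot = 0.001549 mol.
[diluted HCl] = 0.001549 / 0.01798 = 0.08616 M.
Dilution factor = 200.0/15.66 = 12.77, so [stock] = 0.08616 x 12.77 = 1.10 M.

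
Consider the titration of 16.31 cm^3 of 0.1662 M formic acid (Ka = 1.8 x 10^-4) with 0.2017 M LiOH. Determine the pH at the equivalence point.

n(HCOOH) = 0.1662 x 0.01631 = 0.002711 mol; V(LiOH) at equivalence = 0.002711/0.2017 = 0.01344 L.
At equivalence all the acid is converted to HCOO-; total volume = 0.01631 + 0.01344 = 0.02975 L, so [HCOO-] = 0.002711/0.02975 = 0.09112 M.
Kb = Kw/Ka = 1.0e-14 / 1.8 x 10^-4 = 5.56e-11.
[OH^-] = sqrt(Kb x [HCOO-]) = sqrt(5.56e-11 x 0.09112) = 2.25e-6 M.
pOH = 5.65, so pH = 14.00 - 5.65 = 8.35.

8.35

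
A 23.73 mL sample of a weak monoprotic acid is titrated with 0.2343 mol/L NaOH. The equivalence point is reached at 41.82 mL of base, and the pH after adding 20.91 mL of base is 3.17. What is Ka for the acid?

6.8 x 10^-4

20.91 mL is half of the equivalence volume, so this is the half-equivalence point where [HA] = [A^-].
At half-equivalence pH = pKa, so pKa = 3.17.
Ka = 10^(-3.17) = 6.8 x 10^-4.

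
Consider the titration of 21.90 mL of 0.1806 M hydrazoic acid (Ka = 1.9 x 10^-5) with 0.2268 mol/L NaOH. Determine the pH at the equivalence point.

8.86

n(HN3) = 0.1806 x 0.02190 = 0.003955 mol; V(NaOH) at equivalence = 0.003955/0.2268 = 0.01744 L.
At equivalence all the acid is converted to N3-; total volume = 0.02190 + 0.01744 = 0.03934 L, so [N3-] = 0.003955/0.03934 = 0.1005 M.
Kb = Kw/Ka = 1.0e-14 / 1.9 x 10^-5 = 5.26e-10.
[OH^-] = sqrt(Kb x [N3-]) = sqrt(5.26e-10 x 0.1005) = 7.27e-6 M.
pOH = 5.14, so pH = 14.00 - 5.14 = 8.86.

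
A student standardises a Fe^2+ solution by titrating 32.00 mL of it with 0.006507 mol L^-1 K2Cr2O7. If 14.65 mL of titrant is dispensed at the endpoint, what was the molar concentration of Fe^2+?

0.0179 M

n(K2Cr2O7) = 0.006507 x 0.01465 = 9.533e-5 mol.
From the balanced equation, 1 mol K2Cr2O7 reacts with 6 mol Fe^2+, so n(Fe^2+) = 9.533e-5 x 6/1 = 0.0005720 mol.
[Fe^2+] = 0.0005720 / 0.03200 L = 0.0179 M.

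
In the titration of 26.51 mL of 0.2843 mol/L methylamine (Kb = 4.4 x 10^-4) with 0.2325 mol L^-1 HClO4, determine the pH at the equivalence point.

n(CH3NH2) = 0.2843 x 0.02651 = 0.007537 mol; V(HClO4) at equivalence = 0.007537/0.2325 = 0.03242 L.
At equivalence the base is fully converted to CH3NH3+; total volume = 0.05893 L, so [CH3NH3+] = 0.007537/0.05893 = 0.1279 M.
Ka(CH3NH3+) = Kw/Kb = 1.0e-14 / 4.4 x 10^-4 = 2.27e-11.
[H^+] = sqrt(Ka x [CH3NH3+]) = sqrt(2.27e-11 x 0.1279) = 1.70e-6 M.
pH = -log(1.70e-6) = 5.77.

5.77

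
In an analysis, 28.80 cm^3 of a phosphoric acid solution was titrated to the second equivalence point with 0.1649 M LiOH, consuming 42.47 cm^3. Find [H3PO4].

0.122 M

n(LiOH) = 0.1649 x 0.04247 = 0.007003 mol.
At the second equivalence point, 2 mol OH^- react per mol H3PO4, so n(H3PO4) = 0.007003 / 2 = 0.003502 mol.
[H3PO4] = 0.003502 / 0.02880 L = 0.122 M.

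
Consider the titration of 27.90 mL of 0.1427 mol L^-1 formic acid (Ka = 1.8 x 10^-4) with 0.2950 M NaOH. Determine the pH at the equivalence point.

n(HCOOH) = 0.1427 x 0.02790 = 0.003981 mol; V(NaOH) at equivalence = 0.003981/0.2950 = 0.01350 L.
At equivalence all the acid is converted to HCOO-; total volume = 0.02790 + 0.01350 = 0.04140 L, so [HCOO-] = 0.003981/0.04140 = 0.09618 M.
Kb = Kw/Ka = 1.0e-14 / 1.8 x 10^-4 = 5.56e-11.
[OH^-] = sqrt(Kb x [HCOO-]) = sqrt(5.56e-11 x 0.09618) = 2.31e-6 M.
pOH = 5.64, so pH = 14.00 - 5.64 = 8.36.

8.36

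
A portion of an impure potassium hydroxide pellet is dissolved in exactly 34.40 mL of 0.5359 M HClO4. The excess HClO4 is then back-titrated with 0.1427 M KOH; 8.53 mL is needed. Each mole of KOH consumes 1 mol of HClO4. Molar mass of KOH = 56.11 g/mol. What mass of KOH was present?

0.966 g

Total n(HClO4) added = 0.5359 x 0.03440 = 0.01843 mol.
n(KOH) used = 0.1427 x 0.008530 = 0.001217 mol, which equals the excess n(HClO4).
So n(HClO4) consumed by the sample = 0.01843 - 0.001217 = 0.01722 mol.
n(KOH) = 0.01722 / 1 = 0.01722 mol.
mass = 0.01722 mol x 56.11 g/mol = 0.966 g.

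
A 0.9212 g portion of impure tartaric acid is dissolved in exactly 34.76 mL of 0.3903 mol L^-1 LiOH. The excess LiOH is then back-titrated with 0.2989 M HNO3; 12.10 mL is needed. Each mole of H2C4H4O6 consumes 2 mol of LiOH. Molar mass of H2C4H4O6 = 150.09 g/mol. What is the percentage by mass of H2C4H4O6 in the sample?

Total n(LiOH) added = 0.3903 x 0.03476 = 0.01357 mol.
n(HNO3) used = 0.2989 x 0.01210 = 0.003617 mol, which equals the excess n(LiOH).
So n(LiOH) consumed by the sample = 0.01357 - 0.003617 = 0.009950 mol.
n(H2C4H4O6) = 0.009950 / 2 = 0.004975 mol.
mass H2C4H4O6 = 0.004975 x 150.09 = 0.7467 g, so %H2C4H4O6 = 0.7467/0.9212 x 100 = 81.1%.

81.1%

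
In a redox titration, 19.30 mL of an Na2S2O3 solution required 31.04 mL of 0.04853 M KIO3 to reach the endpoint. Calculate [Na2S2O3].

n(KIO3) = 0.04853 x 0.03104 = 0.001506 mol.
From the balanced equation, 1 mol KIO3 reacts with 6 mol Na2S2O3, so n(Na2S2O3) = 0.001506 x 6/1 = 0.009038 mol.
[Na2S2O3] = 0.009038 / 0.01930 L = 0.468 M.

0.468 M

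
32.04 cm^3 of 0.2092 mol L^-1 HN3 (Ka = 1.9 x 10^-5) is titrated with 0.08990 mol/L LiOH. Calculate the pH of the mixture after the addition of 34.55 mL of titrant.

4.66

Initial n(HN3) = 0.2092 x 0.03204 = 0.006703 mol.
n(LiOH) added = 0.08990 x 0.03455 = 0.003106 mol, converting that many moles of HN3 to N3-.
Remaining n(HN3) = 0.003597 mol; n(N3-) = 0.003106 mol.
By Henderson-Hasselbalch, pH = pKa + log([A^-]/[HA]) = 4.72 + log(0.003106/0.003597) = 4.72 + (-0.06) = 4.66.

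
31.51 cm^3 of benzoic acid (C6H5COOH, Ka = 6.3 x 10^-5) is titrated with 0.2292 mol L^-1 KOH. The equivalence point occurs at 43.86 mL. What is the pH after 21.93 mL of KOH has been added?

4.20

21.93 mL is exactly half the equivalence volume (43.86/2), i.e. the half-equivalence point.
There, n(HA) = n(A^-), so pH = pKa = -log(6.3 x 10^-5) = 4.20.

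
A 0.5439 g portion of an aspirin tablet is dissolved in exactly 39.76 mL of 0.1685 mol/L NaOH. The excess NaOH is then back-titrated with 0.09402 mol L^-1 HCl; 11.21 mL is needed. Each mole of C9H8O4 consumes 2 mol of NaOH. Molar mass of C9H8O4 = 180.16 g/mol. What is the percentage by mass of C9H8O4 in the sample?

93.5%

Total n(NaOH) added = 0.1685 x 0.03976 = 0.006700 mol.
n(HCl) used = 0.09402 x 0.01121 = 0.001054 mol, which equals the excess n(NaOH).
So n(NaOH) consumed by the sample = 0.006700 - 0.001054 = 0.005646 mol.
n(C9H8O4) = 0.005646 / 2 = 0.002823 mol.
mass C9H8O4 = 0.002823 x 180.16 = 0.5086 g, so %C9H8O4 = 0.5086/0.5439 x 100 = 93.5%.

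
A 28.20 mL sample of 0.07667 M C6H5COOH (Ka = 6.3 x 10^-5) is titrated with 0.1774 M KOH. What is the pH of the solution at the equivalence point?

n(C6H5COOH) = 0.07667 x 0.02820 = 0.002162 mol; V(KOH) at equivalence = 0.002162/0.1774 = 0.01219 L.
At equivalence all the acid is converted to C6H5COO-; total volume = 0.02820 + 0.01219 = 0.04039 L, so [C6H5COO-] = 0.002162/0.04039 = 0.05353 M.
Kb = Kw/Ka = 1.0e-14 / 6.3 x 10^-5 = 1.59e-10.
[OH^-] = sqrt(Kb x [C6H5COO-]) = sqrt(1.59e-10 x 0.05353) = 2.92e-6 M.
pOH = 5.54, so pH = 14.00 - 5.54 = 8.46.

8.46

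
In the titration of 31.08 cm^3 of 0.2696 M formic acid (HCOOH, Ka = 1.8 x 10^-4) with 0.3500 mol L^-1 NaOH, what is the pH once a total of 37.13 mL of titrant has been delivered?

12.83

n(acid) = 0.2696 x 0.03108 = 0.008379 mol; n(NaOH) added = 0.3500 x 0.03713 = 0.01300 mol.
Base is in excess by 0.01300 - 0.008379 = 0.004616 mol in a total volume of 0.06821 L.
[OH^-] = 0.004616/0.06821 = 0.06768 M, so pOH = 1.17 and pH = 14.00 - 1.17 = 12.83.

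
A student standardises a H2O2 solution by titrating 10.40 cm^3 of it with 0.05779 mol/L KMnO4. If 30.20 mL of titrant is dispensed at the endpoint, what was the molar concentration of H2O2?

n(KMnO4) = 0.05779 x 0.03020 = 0.001745 mol.
From the balanced equation, 2 mol KMnO4 reacts with 5 mol H2O2, so n(H2O2) = 0.001745 x 5/2 = 0.004363 mol.
[H2O2] = 0.004363 / 0.01040 L = 0.420 M.

0.420 M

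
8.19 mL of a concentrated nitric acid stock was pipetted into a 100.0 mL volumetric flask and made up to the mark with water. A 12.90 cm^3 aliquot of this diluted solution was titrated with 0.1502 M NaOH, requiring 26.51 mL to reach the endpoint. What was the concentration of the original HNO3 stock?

n(NaOH) = 0.1502 x 0.02651 = 0.003982 mol.
n(HNO3) in the aliquot = 0.003982 mol.
[diluted HNO3] = 0.003982 / 0.01290 = 0.3087 M.
Dilution factor = 100.0/8.190 = 12.21, so [stock] = 0.3087 x 12.21 = 3.77 M.

3.77 M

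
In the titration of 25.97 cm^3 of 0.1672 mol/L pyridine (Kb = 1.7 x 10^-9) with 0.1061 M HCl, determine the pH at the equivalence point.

3.21

n(C5H5N) = 0.1672 x 0.02597 = 0.004342 mol; V(HCl) at equivalence = 0.004342/0.1061 = 0.04093 L.
At equivalence the base is fully converted to C5H5NH+; total volume = 0.06690 L, so [C5H5NH+] = 0.004342/0.06690 = 0.06491 M.
Ka(C5H5NH+) = Kw/Kb = 1.0e-14 / 1.7 x 10^-9 = 5.88e-6.
[H^+] = sqrt(Ka x [C5H5NH+]) = sqrt(5.88e-6 x 0.06491) = 0.000618 M.
pH = -log(0.000618) = 3.21.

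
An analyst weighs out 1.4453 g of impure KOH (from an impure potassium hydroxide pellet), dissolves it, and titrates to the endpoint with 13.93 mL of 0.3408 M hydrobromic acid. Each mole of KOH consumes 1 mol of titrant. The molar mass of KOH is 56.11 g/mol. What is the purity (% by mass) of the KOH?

n(HBr) = 0.3408 x 0.01393 = 0.004747 mol.
n(KOH) = 0.004747 / 1 = 0.004747 mol.
mass of KOH = 0.004747 x 56.11 = 0.2664 g.
% purity = 0.2664 / 1.4453 x 100 = 18.4%.

18.4%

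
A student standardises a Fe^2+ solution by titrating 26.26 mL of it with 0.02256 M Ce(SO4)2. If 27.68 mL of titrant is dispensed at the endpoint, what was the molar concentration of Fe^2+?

n(Ce(SO4)2) = 0.02256 x 0.02768 = 0.0006245 mol.
From the balanced equation, 1 mol Ce(SO4)2 reacts with 1 mol Fe^2+, so n(Fe^2+) = 0.0006245 x 1/1 = 0.0006245 mol.
[Fe^2+] = 0.0006245 / 0.02626 L = 0.0238 M.

0.0238 M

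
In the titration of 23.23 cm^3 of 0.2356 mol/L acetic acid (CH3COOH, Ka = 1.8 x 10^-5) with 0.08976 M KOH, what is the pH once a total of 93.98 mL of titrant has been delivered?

n(acid) = 0.2356 x 0.02323 = 0.005473 mol; n(KOH) added = 0.08976 x 0.09398 = 0.008436 mol.
Base is in excess by 0.008436 - 0.005473 = 0.002963 mol in a total volume of 0.1172 L.
[OH^-] = 0.002963/0.1172 = 0.02528 M, so pOH = 1.60 and pH = 14.00 - 1.60 = 12.40.

12.40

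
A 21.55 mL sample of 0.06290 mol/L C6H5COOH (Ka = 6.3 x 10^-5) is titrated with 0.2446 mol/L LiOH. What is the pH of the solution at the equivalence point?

8.45

n(C6H5COOH) = 0.06290 x 0.02155 = 0.001355 mol; V(LiOH) at equivalence = 0.001355/0.2446 = 0.005542 L.
At equivalence all the acid is converted to C6H5COO-; total volume = 0.02155 + 0.005542 = 0.02709 L, so [C6H5COO-] = 0.001355/0.02709 = 0.05003 M.
Kb = Kw/Ka = 1.0e-14 / 6.3 x 10^-5 = 1.59e-10.
[OH^-] = sqrt(Kb x [C6H5COO-]) = sqrt(1.59e-10 x 0.05003) = 2.82e-6 M.
pOH = 5.55, so pH = 14.00 - 5.55 = 8.45.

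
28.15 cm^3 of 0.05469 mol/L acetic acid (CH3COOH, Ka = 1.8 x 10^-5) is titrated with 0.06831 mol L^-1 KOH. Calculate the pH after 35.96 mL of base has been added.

12.16

n(acid) = 0.05469 x 0.02815 = 0.001540 mol; n(KOH) added = 0.06831 x 0.03596 = 0.002456 mol.
Base is in excess by 0.002456 - 0.001540 = 0.0009169 mol in a total volume of 0.06411 L.
[OH^-] = 0.0009169/0.06411 = 0.01430 M, so pOH = 1.84 and pH = 14.00 - 1.84 = 12.16.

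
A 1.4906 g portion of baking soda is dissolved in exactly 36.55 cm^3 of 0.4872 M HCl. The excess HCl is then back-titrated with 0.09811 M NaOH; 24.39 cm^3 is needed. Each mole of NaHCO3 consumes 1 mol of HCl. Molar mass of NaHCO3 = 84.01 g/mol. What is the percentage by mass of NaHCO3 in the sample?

Total n(HCl) added = 0.4872 x 0.03655 = 0.01781 mol.
n(NaOH) used = 0.09811 x 0.02439 = 0.002393 mol, which equals the excess n(HCl).
So n(HCl) consumed by the sample = 0.01781 - 0.002393 = 0.01541 mol.
n(NaHCO3) = 0.01541 / 1 = 0.01541 mol.
mass NaHCO3 = 0.01541 x 84.01 = 1.295 g, so %NaHCO3 = 1.295/1.4906 x 100 = 86.9%.

86.9%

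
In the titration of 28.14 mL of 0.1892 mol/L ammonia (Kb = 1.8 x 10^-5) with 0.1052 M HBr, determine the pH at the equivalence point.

n(NH3) = 0.1892 x 0.02814 = 0.005324 mol; V(HBr) at equivalence = 0.005324/0.1052 = 0.05061 L.
At equivalence the base is fully converted to NH4+; total volume = 0.07875 L, so [NH4+] = 0.005324/0.07875 = 0.06761 M.
Ka(NH4+) = Kw/Kb = 1.0e-14 / 1.8 x 10^-5 = 5.56e-10.
[H^+] = sqrt(Ka x [NH4+]) = sqrt(5.56e-10 x 0.06761) = 6.13e-6 M.
pH = -log(6.13e-6) = 5.21.

5.21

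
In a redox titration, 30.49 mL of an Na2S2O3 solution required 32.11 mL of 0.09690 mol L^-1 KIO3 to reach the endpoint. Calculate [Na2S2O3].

n(KIO3) = 0.09690 x 0.03211 = 0.003111 mol.
From the balanced equation, 1 mol KIO3 reacts with 6 mol Na2S2O3, so n(Na2S2O3) = 0.003111 x 6/1 = 0.01867 mol.
[Na2S2O3] = 0.01867 / 0.03049 L = 0.612 M.

0.612 M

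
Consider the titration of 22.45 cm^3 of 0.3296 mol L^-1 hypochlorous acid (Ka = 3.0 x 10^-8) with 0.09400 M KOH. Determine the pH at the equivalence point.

n(HClO) = 0.3296 x 0.02245 = 0.007400 mol; V(KOH) at equivalence = 0.007400/0.09400 = 0.07872 L.
At equivalence all the acid is converted to ClO-; total volume = 0.02245 + 0.07872 = 0.1012 L, so [ClO-] = 0.007400/0.1012 = 0.07314 M.
Kb = Kw/Ka = 1.0e-14 / 3.0 x 10^-8 = 3.33e-7.
[OH^-] = sqrt(Kb x [ClO-]) = sqrt(3.33e-7 x 0.07314) = 0.000156 M.
pOH = 3.81, so pH = 14.00 - 3.81 = 10.19.

10.19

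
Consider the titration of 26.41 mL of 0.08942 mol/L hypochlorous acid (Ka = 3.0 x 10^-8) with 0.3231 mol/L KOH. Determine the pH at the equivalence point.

n(HClO) = 0.08942 x 0.02641 = 0.002362 mol; V(KOH) at equivalence = 0.002362/0.3231 = 0.007309 L.
At equivalence all the acid is converted to ClO-; total volume = 0.02641 + 0.007309 = 0.03372 L, so [ClO-] = 0.002362/0.03372 = 0.07004 M.
Kb = Kw/Ka = 1.0e-14 / 3.0 x 10^-8 = 3.33e-7.
[OH^-] = sqrt(Kb x [ClO-]) = sqrt(3.33e-7 x 0.07004) = 0.000153 M.
pOH = 3.82, so pH = 14.00 - 3.82 = 10.18.

10.18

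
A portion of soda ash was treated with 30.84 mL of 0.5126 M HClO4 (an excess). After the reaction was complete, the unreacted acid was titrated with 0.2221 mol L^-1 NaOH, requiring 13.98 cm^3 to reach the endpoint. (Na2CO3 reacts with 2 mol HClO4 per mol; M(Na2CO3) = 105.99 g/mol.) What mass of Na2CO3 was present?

0.673 g

Total n(HClO4) added = 0.5126 x 0.03084 = 0.01581 mol.
n(NaOH) used = 0.2221 x 0.01398 = 0.003105 mol, which equals the excess n(HClO4).
So n(HClO4) consumed by the sample = 0.01581 - 0.003105 = 0.01270 mol.
n(Na2CO3) = 0.01270 / 2 = 0.006352 mol.
mass = 0.006352 mol x 105.99 g/mol = 0.673 g.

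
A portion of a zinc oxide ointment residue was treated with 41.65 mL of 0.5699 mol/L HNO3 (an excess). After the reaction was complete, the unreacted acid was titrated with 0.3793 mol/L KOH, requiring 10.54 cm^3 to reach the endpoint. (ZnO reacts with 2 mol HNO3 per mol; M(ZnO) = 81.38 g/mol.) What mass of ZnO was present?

Total n(HNO3) added = 0.5699 x 0.04165 = 0.02374 mol.
n(KOH) used = 0.3793 x 0.01054 = 0.003998 mol, which equals the excess n(HNO3).
So n(HNO3) consumed by the sample = 0.02374 - 0.003998 = 0.01974 mol.
n(ZnO) = 0.01974 / 2 = 0.009869 mol.
mass = 0.009869 mol x 81.38 g/mol = 0.803 g.

0.803 g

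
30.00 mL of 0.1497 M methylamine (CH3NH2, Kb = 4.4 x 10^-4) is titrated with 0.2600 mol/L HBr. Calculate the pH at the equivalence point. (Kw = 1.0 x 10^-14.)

5.83

n(CH3NH2) = 0.1497 x 0.03000 = 0.004491 mol; V(HBr) at equivalence = 0.004491/0.2600 = 0.01727 L.
At equivalence the base is fully converted to CH3NH3+; total volume = 0.04727 L, so [CH3NH3+] = 0.004491/0.04727 = 0.09500 M.
Ka(CH3NH3+) = Kw/Kb = 1.0e-14 / 4.4 x 10^-4 = 2.27e-11.
[H^+] = sqrt(Ka x [CH3NH3+]) = sqrt(2.27e-11 x 0.09500) = 1.47e-6 M.
pH = -log(1.47e-6) = 5.83.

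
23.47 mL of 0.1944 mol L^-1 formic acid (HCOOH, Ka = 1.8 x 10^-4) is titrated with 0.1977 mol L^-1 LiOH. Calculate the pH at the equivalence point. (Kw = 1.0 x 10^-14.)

8.37

n(HCOOH) = 0.1944 x 0.02347 = 0.004563 mol; V(LiOH) at equivalence = 0.004563/0.1977 = 0.02308 L.
At equivalence all the acid is converted to HCOO-; total volume = 0.02347 + 0.02308 = 0.04655 L, so [HCOO-] = 0.004563/0.04655 = 0.09802 M.
Kb = Kw/Ka = 1.0e-14 / 1.8 x 10^-4 = 5.56e-11.
[OH^-] = sqrt(Kb x [HCOO-]) = sqrt(5.56e-11 x 0.09802) = 2.33e-6 M.
pOH = 5.63, so pH = 14.00 - 5.63 = 8.37.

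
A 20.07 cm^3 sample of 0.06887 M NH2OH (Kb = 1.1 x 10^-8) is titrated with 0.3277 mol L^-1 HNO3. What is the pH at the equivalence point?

3.64

n(NH2OH) = 0.06887 x 0.02007 = 0.001382 mol; V(HNO3) at equivalence = 0.001382/0.3277 = 0.004218 L.
At equivalence the base is fully converted to NH3OH+; total volume = 0.02429 L, so [NH3OH+] = 0.001382/0.02429 = 0.05691 M.
Ka(NH3OH+) = Kw/Kb = 1.0e-14 / 1.1 x 10^-8 = 9.09e-7.
[H^+] = sqrt(Ka x [NH3OH+]) = sqrt(9.09e-7 x 0.05691) = 0.000227 M.
pH = -log(0.000227) = 3.64.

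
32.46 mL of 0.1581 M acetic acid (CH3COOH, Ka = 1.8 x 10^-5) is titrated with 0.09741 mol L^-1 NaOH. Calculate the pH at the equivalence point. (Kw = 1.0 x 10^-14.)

8.76

n(CH3COOH) = 0.1581 x 0.03246 = 0.005132 mol; V(NaOH) at equivalence = 0.005132/0.09741 = 0.05268 L.
At equivalence all the acid is converted to CH3COO-; total volume = 0.03246 + 0.05268 = 0.08514 L, so [CH3COO-] = 0.005132/0.08514 = 0.06027 M.
Kb = Kw/Ka = 1.0e-14 / 1.8 x 10^-5 = 5.56e-10.
[OH^-] = sqrt(Kb x [CH3COO-]) = sqrt(5.56e-10 x 0.06027) = 5.79e-6 M.
pOH = 5.24, so pH = 14.00 - 5.24 = 8.76.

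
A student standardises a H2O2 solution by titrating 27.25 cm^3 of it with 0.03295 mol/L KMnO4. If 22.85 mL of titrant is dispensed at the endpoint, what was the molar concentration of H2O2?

n(KMnO4) = 0.03295 x 0.02285 = 0.0007529 mol.
From the balanced equation, 2 mol KMnO4 reacts with 5 mol H2O2, so n(H2O2) = 0.0007529 x 5/2 = 0.001882 mol.
[H2O2] = 0.001882 / 0.02725 L = 0.0691 M.

0.0691 M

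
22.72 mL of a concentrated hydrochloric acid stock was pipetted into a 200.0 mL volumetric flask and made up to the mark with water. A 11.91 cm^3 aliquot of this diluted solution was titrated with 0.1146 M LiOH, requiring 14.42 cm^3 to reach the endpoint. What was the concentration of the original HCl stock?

1.22 M

n(LiOH) = 0.1146 x 0.01442 = 0.001653 mol.
n(HCl) in the aliquot = 0.001653 mol.
[diluted HCl] = 0.001653 / 0.01191 = 0.1388 M.
Dilution factor = 200.0/22.72 = 8.803, so [stock] = 0.1388 x 8.803 = 1.22 M.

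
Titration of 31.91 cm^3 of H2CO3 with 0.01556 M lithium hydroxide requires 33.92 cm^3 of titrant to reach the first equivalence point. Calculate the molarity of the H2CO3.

0.0165 M

n(LiOH) = 0.01556 x 0.03392 = 0.0005278 mol.
At the first equivalence point, 1 mol OH^- react per mol H2CO3, so n(H2CO3) = 0.0005278 / 1 = 0.0005278 mol.
[H2CO3] = 0.0005278 / 0.03191 L = 0.0165 M.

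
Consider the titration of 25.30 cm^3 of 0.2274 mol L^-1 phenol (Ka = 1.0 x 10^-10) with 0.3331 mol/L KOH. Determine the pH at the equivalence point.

n(C6H5OH) = 0.2274 x 0.02530 = 0.005753 mol; V(KOH) at equivalence = 0.005753/0.3331 = 0.01727 L.
At equivalence all the acid is converted to C6H5O-; total volume = 0.02530 + 0.01727 = 0.04257 L, so [C6H5O-] = 0.005753/0.04257 = 0.1351 M.
Kb = Kw/Ka = 1.0e-14 / 1.0 x 10^-10 = 0.000100.
[OH^-] = sqrt(Kb x [C6H5O-]) = sqrt(0.000100 x 0.1351) = 0.00368 M.
pOH = 2.43, so pH = 14.00 - 2.43 = 11.57.

11.57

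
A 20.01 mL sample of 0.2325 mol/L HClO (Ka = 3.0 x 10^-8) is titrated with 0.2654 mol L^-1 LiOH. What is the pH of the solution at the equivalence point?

n(HClO) = 0.2325 x 0.02001 = 0.004652 mol; V(LiOH) at equivalence = 0.004652/0.2654 = 0.01753 L.
At equivalence all the acid is converted to ClO-; total volume = 0.02001 + 0.01753 = 0.03754 L, so [ClO-] = 0.004652/0.03754 = 0.1239 M.
Kb = Kw/Ka = 1.0e-14 / 3.0 x 10^-8 = 3.33e-7.
[OH^-] = sqrt(Kb x [ClO-]) = sqrt(3.33e-7 x 0.1239) = 0.000203 M.
pOH = 3.69, so pH = 14.00 - 3.69 = 10.31.

10.31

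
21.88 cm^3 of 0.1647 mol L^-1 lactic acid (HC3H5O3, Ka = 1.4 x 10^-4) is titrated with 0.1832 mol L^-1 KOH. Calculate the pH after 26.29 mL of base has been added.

12.40

n(acid) = 0.1647 x 0.02188 = 0.003604 mol; n(KOH) added = 0.1832 x 0.02629 = 0.004816 mol.
Base is in excess by 0.004816 - 0.003604 = 0.001213 mol in a total volume of 0.04817 L.
[OH^-] = 0.001213/0.04817 = 0.02518 M, so pOH = 1.60 and pH = 14.00 - 1.60 = 12.40.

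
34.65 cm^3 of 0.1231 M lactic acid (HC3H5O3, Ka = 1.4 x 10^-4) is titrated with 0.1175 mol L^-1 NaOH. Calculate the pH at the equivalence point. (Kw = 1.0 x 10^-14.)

8.32

n(HC3H5O3) = 0.1231 x 0.03465 = 0.004265 mol; V(NaOH) at equivalence = 0.004265/0.1175 = 0.03630 L.
At equivalence all the acid is converted to C3H5O3-; total volume = 0.03465 + 0.03630 = 0.07095 L, so [C3H5O3-] = 0.004265/0.07095 = 0.06012 M.
Kb = Kw/Ka = 1.0e-14 / 1.4 x 10^-4 = 7.14e-11.
[OH^-] = sqrt(Kb x [C3H5O3-]) = sqrt(7.14e-11 x 0.06012) = 2.07e-6 M.
pOH = 5.68, so pH = 14.00 - 5.68 = 8.32.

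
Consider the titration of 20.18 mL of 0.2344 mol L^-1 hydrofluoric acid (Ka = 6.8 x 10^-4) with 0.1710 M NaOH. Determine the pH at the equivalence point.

n(HF) = 0.2344 x 0.02018 = 0.004730 mol; V(NaOH) at equivalence = 0.004730/0.1710 = 0.02766 L.
At equivalence all the acid is converted to F-; total volume = 0.02018 + 0.02766 = 0.04784 L, so [F-] = 0.004730/0.04784 = 0.09887 M.
Kb = Kw/Ka = 1.0e-14 / 6.8 x 10^-4 = 1.47e-11.
[OH^-] = sqrt(Kb x [F-]) = sqrt(1.47e-11 x 0.09887) = 1.21e-6 M.
pOH = 5.92, so pH = 14.00 - 5.92 = 8.08.

8.08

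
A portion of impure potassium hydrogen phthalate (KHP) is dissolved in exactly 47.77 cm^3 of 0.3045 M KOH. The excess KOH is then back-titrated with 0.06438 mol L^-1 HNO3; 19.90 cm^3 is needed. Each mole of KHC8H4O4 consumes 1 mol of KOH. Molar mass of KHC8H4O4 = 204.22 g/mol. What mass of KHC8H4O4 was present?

Total n(KOH) added = 0.3045 x 0.04777 = 0.01455 mol.
n(HNO3) used = 0.06438 x 0.01990 = 0.001281 mol, which equals the excess n(KOH).
So n(KOH) consumed by the sample = 0.01455 - 0.001281 = 0.01326 mol.
n(KHC8H4O4) = 0.01326 / 1 = 0.01326 mol.
mass = 0.01326 mol x 204.22 g/mol = 2.71 g.

2.71 g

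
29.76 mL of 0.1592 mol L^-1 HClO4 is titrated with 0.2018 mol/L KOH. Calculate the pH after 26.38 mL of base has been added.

12.02

n(acid) = 0.1592 x 0.02976 = 0.004738 mol; n(KOH) added = 0.2018 x 0.02638 = 0.005323 mol.
Base is in excess by 0.005323 - 0.004738 = 0.0005857 mol in a total volume of 0.05614 L.
[OH^-] = 0.0005857/0.05614 = 0.01043 M, so pOH = 1.98 and pH = 14.00 - 1.98 = 12.02.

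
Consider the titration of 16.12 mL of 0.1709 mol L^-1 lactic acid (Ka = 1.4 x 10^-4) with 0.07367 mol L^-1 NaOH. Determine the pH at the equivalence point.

8.28

n(HC3H5O3) = 0.1709 x 0.01612 = 0.002755 mol; V(NaOH) at equivalence = 0.002755/0.07367 = 0.03740 L.
At equivalence all the acid is converted to C3H5O3-; total volume = 0.01612 + 0.03740 = 0.05352 L, so [C3H5O3-] = 0.002755/0.05352 = 0.05148 M.
Kb = Kw/Ka = 1.0e-14 / 1.4 x 10^-4 = 7.14e-11.
[OH^-] = sqrt(Kb x [C3H5O3-]) = sqrt(7.14e-11 x 0.05148) = 1.92e-6 M.
pOH = 5.72, so pH = 14.00 - 5.72 = 8.28.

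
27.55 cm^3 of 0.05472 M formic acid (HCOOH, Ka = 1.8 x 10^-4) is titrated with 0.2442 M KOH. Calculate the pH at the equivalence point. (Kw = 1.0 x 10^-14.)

n(HCOOH) = 0.05472 x 0.02755 = 0.001508 mol; V(KOH) at equivalence = 0.001508/0.2442 = 0.006173 L.
At equivalence all the acid is converted to HCOO-; total volume = 0.02755 + 0.006173 = 0.03372 L, so [HCOO-] = 0.001508/0.03372 = 0.04470 M.
Kb = Kw/Ka = 1.0e-14 / 1.8 x 10^-4 = 5.56e-11.
[OH^-] = sqrt(Kb x [HCOO-]) = sqrt(5.56e-11 x 0.04470) = 1.58e-6 M.
pOH = 5.80, so pH = 14.00 - 5.80 = 8.20.

8.20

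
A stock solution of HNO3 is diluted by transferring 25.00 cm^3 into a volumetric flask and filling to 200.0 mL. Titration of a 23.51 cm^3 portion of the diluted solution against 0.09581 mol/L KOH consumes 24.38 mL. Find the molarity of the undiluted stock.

n(KOH) = 0.09581 x 0.02438 = 0.002336 mol.
n(HNO3) in the aliquot = 0.002336 mol.
[diluted HNO3] = 0.002336 / 0.02351 = 0.09936 M.
Dilution factor = 200.0/25.00 = 8.000, so [stock] = 0.09936 x 8.000 = 0.795 M.

0.795 M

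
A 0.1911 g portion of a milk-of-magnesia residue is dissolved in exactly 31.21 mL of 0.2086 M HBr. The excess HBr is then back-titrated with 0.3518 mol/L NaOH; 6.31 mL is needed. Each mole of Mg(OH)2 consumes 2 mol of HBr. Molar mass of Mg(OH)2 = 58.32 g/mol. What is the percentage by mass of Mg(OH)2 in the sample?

65.5%

Total n(HBr) added = 0.2086 x 0.03121 = 0.006510 mol.
n(NaOH) used = 0.3518 x 0.006310 = 0.002220 mol, which equals the excess n(HBr).
So n(HBr) consumed by the sample = 0.006510 - 0.002220 = 0.004291 mol.
n(Mg(OH)2) = 0.004291 / 2 = 0.002145 mol.
mass Mg(OH)2 = 0.002145 x 58.32 = 0.1251 g, so %Mg(OH)2 = 0.1251/0.1911 x 100 = 65.5%.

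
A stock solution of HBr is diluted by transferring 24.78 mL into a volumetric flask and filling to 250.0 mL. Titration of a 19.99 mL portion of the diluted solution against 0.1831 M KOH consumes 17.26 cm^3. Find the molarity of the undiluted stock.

n(KOH) = 0.1831 x 0.01726 = 0.003160 mol.
n(HBr) in the aliquot = 0.003160 mol.
[diluted HBr] = 0.003160 / 0.01999 = 0.1581 M.
Dilution factor = 250.0/24.78 = 10.09, so [stock] = 0.1581 x 10.09 = 1.59 M.

1.59 M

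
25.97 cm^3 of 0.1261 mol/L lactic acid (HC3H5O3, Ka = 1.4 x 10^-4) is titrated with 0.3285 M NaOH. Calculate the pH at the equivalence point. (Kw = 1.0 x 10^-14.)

n(HC3H5O3) = 0.1261 x 0.02597 = 0.003275 mol; V(NaOH) at equivalence = 0.003275/0.3285 = 0.009969 L.
At equivalence all the acid is converted to C3H5O3-; total volume = 0.02597 + 0.009969 = 0.03594 L, so [C3H5O3-] = 0.003275/0.03594 = 0.09112 M.
Kb = Kw/Ka = 1.0e-14 / 1.4 x 10^-4 = 7.14e-11.
[OH^-] = sqrt(Kb x [C3H5O3-]) = sqrt(7.14e-11 x 0.09112) = 2.55e-6 M.
pOH = 5.59, so pH = 14.00 - 5.59 = 8.41.

8.41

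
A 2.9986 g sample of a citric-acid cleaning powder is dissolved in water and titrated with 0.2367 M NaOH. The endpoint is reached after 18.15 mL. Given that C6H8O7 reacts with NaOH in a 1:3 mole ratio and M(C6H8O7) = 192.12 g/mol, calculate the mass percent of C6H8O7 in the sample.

9.18%

n(NaOH) = 0.2367 x 0.01815 = 0.004296 mol.
n(C6H8O7) = 0.004296 / 3 = 0.001432 mol.
mass of C6H8O7 = 0.001432 x 192.12 = 0.2751 g.
% purity = 0.2751 / 2.9986 x 100 = 9.18%.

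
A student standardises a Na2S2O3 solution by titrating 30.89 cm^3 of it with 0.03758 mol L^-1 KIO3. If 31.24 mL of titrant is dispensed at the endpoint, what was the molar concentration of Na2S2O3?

0.228 M

n(KIO3) = 0.03758 x 0.03124 = 0.001174 mol.
From the balanced equation, 1 mol KIO3 reacts with 6 mol Na2S2O3, so n(Na2S2O3) = 0.001174 x 6/1 = 0.007044 mol.
[Na2S2O3] = 0.007044 / 0.03089 L = 0.228 M.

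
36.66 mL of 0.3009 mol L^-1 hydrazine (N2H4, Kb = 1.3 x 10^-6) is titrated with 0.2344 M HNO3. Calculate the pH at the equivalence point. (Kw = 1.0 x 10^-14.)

4.50

n(N2H4) = 0.3009 x 0.03666 = 0.01103 mol; V(HNO3) at equivalence = 0.01103/0.2344 = 0.04706 L.
At equivalence the base is fully converted to N2H5+; total volume = 0.08372 L, so [N2H5+] = 0.01103/0.08372 = 0.1318 M.
Ka(N2H5+) = Kw/Kb = 1.0e-14 / 1.3 x 10^-6 = 7.69e-9.
[H^+] = sqrt(Ka x [N2H5+]) = sqrt(7.69e-9 x 0.1318) = 3.18e-5 M.
pH = -log(3.18e-5) = 4.50.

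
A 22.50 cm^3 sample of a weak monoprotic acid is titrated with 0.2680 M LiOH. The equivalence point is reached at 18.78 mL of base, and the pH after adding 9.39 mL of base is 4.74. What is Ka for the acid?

9.39 mL is half of the equivalence volume, so this is the half-equivalence point where [HA] = [A^-].
At half-equivalence pH = pKa, so pKa = 4.74.
Ka = 10^(-4.74) = 1.8 x 10^-5.

1.8 x 10^-5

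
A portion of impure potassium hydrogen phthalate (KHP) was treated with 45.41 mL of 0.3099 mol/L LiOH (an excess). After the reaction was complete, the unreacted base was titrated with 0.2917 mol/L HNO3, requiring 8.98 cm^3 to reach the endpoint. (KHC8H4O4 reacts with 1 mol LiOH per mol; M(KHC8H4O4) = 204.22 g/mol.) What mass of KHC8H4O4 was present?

2.34 g

Total n(LiOH) added = 0.3099 x 0.04541 = 0.01407 mol.
n(HNO3) used = 0.2917 x 0.008980 = 0.002619 mol, which equals the excess n(LiOH).
So n(LiOH) consumed by the sample = 0.01407 - 0.002619 = 0.01145 mol.
n(KHC8H4O4) = 0.01145 / 1 = 0.01145 mol.
mass = 0.01145 mol x 204.22 g/mol = 2.34 g.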